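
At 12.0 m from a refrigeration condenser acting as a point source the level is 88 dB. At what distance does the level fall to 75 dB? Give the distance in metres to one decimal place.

53.6 m

Point-source spreading drops the level by 20·log₁₀(r₂/r₁); inverting, r₂/r₁ = 10^(ΔL/20).
r₂ = 12.0·10^((88−75)/20) = 12.0·10^(13.0/20) = 53.60 m.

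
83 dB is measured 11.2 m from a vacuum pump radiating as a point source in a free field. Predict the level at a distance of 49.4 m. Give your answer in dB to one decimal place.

70.1 dB

Spherical spreading from a point source gives a 20·log₁₀(r₂/r₁) drop.
L₂ = 83 − 20·log₁₀(49.4/11.2) = 83 − 12.890 = 70.11 dB.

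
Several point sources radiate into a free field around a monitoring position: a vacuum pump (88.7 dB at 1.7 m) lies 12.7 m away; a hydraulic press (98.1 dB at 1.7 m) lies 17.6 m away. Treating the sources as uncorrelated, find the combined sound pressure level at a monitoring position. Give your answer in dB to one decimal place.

First find each source's level at the receiver (point-source: −20·log₁₀(r/r_ref)), then combine on an intensity basis.
vacuum pump: 88.7 − 20·log₁₀(12.7/1.7) = 88.7 − 17.47 = 71.23 dB.
hydraulic press: 98.1 − 20·log₁₀(17.6/1.7) = 98.1 − 20.30 = 77.80 dB.
Σ 10^(L/10) = 7.352e+07 → L_total = 10·log₁₀(7.352e+07) = 78.66 dB.

78.7 dB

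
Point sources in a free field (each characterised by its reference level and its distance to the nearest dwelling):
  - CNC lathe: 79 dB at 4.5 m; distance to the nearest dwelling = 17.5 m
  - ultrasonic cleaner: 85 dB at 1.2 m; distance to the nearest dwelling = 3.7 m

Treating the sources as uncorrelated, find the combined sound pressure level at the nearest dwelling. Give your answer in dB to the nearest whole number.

76 dB

First find each source's level at the receiver (point-source: −20·log₁₀(r/r_ref)), then combine on an intensity basis.
CNC lathe: 79 − 20·log₁₀(17.5/4.5) = 79 − 11.80 = 67.20 dB.
ultrasonic cleaner: 85 − 20·log₁₀(3.7/1.2) = 85 − 9.78 = 75.22 dB.
Σ 10^(L/10) = 3.852e+07 → L_total = 10·log₁₀(3.852e+07) = 75.86 dB.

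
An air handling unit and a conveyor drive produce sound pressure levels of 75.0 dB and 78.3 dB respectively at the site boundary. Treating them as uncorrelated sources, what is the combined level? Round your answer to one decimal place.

80.0 dB

Incoherent sources combine by intensity addition: L_total = 10·log₁₀(Σ 10^(L_i/10)).
Σ 10^(L/10) = 10^(75.0/10) + 10^(78.3/10) = 9.923e+07.
L_total = 10·log₁₀(9.923e+07) = 79.97 dB.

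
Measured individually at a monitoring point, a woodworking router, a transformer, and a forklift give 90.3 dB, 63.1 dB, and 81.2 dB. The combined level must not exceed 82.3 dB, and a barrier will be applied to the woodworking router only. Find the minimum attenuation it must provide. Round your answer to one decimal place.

Everything except the woodworking router sums to 10^(63.1/10) + 10^(81.2/10) = 1.339e+08 in linear terms, 81.27 dB.
The limit corresponds to 10^(82.3/10) = 1.698e+08; subtracting the fixed part leaves 3.596e+07 for the woodworking router, i.e. 75.56 dB.
So the woodworking router must be reduced from 90.3 to 75.56 dB: IL = 14.74 dB.

14.7 dB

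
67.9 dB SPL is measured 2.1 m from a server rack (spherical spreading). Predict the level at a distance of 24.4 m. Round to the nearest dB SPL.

47 dB SPL

Spherical spreading from a point source gives a 20·log₁₀(r₂/r₁) drop.
L₂ = 67.9 − 20·log₁₀(24.4/2.1) = 67.9 − 21.303 = 46.60 dB SPL.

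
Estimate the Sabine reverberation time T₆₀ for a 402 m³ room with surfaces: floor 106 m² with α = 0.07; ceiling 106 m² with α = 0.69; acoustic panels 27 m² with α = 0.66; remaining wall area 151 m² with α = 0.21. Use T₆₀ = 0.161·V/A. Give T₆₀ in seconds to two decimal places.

0.50 s

A = Σ Sᵢαᵢ = 106·0.07 + 106·0.69 + 27·0.66 + 151·0.21 = 130.09 m².
T₆₀ = 0.161·V/A = 0.161·402/130.09 = 0.498 s.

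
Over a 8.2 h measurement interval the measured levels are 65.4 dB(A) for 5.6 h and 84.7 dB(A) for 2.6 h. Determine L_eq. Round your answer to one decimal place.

L_eq = 10·log₁₀[(1/T)·Σ tᵢ·10^(Lᵢ/10)] with T = 8.2 h.
Σ tᵢ·10^(Lᵢ/10) = 5.6·10^(65.4/10) + 2.6·10^(84.7/10) = 7.867e+08.
L_eq = 10·log₁₀(7.867e+08/8.2) = 79.82 dB(A).

79.8 dB(A)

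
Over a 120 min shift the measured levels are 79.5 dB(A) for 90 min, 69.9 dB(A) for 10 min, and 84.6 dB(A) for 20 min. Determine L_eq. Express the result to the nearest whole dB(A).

81 dB(A)

Weight each interval's intensity by its duration and average over T = 120 min:
Σ tᵢ·10^(Lᵢ/10) = 90·10^(79.5/10) + 10·10^(69.9/10) + 20·10^(84.6/10) = 1.389e+10.
L_eq = 10·log₁₀(1.389e+10/120) = 80.63 dB(A).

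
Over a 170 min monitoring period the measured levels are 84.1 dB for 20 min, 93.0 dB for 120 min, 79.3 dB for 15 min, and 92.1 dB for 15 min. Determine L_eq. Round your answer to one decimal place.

The energy average is taken in the linear domain: L_eq = 10·log₁₀[(Σ tᵢ·10^(Lᵢ/10))/T], T = 170 min.
Σ tᵢ·10^(Lᵢ/10) = 20·10^(84.1/10) + 120·10^(93.0/10) + 15·10^(79.3/10) + 15·10^(92.1/10) = 2.702e+11.
L_eq = 10·log₁₀(2.702e+11/170) = 92.01 dB.

92.0 dB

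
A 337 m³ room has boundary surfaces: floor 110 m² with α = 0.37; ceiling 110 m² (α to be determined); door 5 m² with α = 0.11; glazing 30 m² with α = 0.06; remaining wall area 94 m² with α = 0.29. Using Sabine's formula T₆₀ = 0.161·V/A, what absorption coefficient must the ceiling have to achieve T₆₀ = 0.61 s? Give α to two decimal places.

0.17

Required total absorption A = 0.161·337/0.61 = 88.95 m².
Absorption from the other surfaces = 110·0.37 + 5·0.11 + 30·0.06 + 94·0.29 = 70.31 m², so the ceiling must supply 18.64 m² over 110 m².
α = 18.64/110 = 0.169.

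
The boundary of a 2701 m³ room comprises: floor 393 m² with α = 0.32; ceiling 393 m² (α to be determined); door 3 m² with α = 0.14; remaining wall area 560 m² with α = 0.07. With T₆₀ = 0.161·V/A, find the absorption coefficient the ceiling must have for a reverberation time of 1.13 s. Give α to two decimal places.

0.56

From T₆₀ = 0.161·V/A, the target T₆₀ = 1.13 s needs A = 0.161·2701/1.13 = 384.83 m².
Absorption from the other surfaces = 393·0.32 + 3·0.14 + 560·0.07 = 165.38 m², so the ceiling must supply 219.45 m² over 393 m².
α = 219.45/393 = 0.558.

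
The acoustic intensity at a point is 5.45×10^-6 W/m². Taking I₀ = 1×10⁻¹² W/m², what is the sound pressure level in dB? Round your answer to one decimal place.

I/I₀ = 5.45×10^-6/10⁻¹² = 5.45×10^6, and L = 10·log₁₀(I/I₀).
L = 10·(0.7364 + 6) = 67.36 dB.

67.4 dB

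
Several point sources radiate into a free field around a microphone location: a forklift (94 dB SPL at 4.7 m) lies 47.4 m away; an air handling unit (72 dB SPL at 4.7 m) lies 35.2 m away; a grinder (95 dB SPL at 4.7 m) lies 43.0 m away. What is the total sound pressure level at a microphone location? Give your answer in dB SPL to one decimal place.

78.0 dB SPL

Apply inverse-square spreading to bring every level to the receiver, then sum 10^(L/10).
forklift: 94 − 20·log₁₀(47.4/4.7) = 94 − 20.07 = 73.93 dB SPL.
air handling unit: 72 − 20·log₁₀(35.2/4.7) = 72 − 17.49 = 54.51 dB SPL.
grinder: 95 − 20·log₁₀(43.0/4.7) = 95 − 19.23 = 75.77 dB SPL.
Σ 10^(L/10) = 6.276e+07 → L_total = 10·log₁₀(6.276e+07) = 77.98 dB SPL.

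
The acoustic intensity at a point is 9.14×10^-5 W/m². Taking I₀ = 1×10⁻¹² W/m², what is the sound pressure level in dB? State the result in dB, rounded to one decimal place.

Dividing by I₀ shifts the exponent by 12: I/I₀ = 9.14×10^7.
L = 10·(0.9609 + 7) = 79.61 dB.

79.6 dB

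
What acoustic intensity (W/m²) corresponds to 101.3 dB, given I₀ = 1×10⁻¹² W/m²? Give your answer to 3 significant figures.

I/I₀ = 10^(101.3/10) = 1.349e+10, so I = 1.349e+10 × 10⁻¹² W/m².

0.0135 W/m²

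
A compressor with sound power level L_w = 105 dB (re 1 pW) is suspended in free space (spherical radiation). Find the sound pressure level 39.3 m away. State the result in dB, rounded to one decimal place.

62.1 dB

The power spreads over a sphere of area 4π·r², so L_p = L_w − 10·log₁₀(4π·r²).
4π·r² = 1.941e+04 m², 10·log₁₀ of that is 42.880 dB.
L_p = 105 − 42.880 = 62.12 dB.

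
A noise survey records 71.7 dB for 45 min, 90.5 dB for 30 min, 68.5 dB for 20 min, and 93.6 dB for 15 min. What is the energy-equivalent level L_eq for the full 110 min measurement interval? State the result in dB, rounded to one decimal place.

The energy average is taken in the linear domain: L_eq = 10·log₁₀[(Σ tᵢ·10^(Lᵢ/10))/T], T = 110 min.
Σ tᵢ·10^(Lᵢ/10) = 45·10^(71.7/10) + 30·10^(90.5/10) + 20·10^(68.5/10) + 15·10^(93.6/10) = 6.883e+10.
L_eq = 10·log₁₀(6.883e+10/110) = 87.96 dB.

88.0 dB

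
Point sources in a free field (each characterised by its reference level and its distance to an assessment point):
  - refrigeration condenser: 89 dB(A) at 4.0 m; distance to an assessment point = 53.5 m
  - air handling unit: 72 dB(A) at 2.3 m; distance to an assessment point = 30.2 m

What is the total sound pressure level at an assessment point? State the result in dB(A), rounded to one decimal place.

66.6 dB(A)

First find each source's level at the receiver (point-source: −20·log₁₀(r/r_ref)), then combine on an intensity basis.
refrigeration condenser: 89 − 20·log₁₀(53.5/4.0) = 89 − 22.53 = 66.47 dB(A).
air handling unit: 72 − 20·log₁₀(30.2/2.3) = 72 − 22.37 = 49.63 dB(A).
Σ 10^(L/10) = 4.532e+06 → L_total = 10·log₁₀(4.532e+06) = 66.56 dB(A).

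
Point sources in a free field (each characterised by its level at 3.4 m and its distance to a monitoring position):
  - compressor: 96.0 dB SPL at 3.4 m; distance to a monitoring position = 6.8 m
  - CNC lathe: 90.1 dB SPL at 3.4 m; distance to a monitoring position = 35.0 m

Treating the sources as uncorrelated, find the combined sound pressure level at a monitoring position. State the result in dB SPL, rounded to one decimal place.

90.0 dB SPL

Apply inverse-square spreading to bring every level to the receiver, then sum 10^(L/10).
compressor: 96.0 − 20·log₁₀(6.8/3.4) = 96.0 − 6.02 = 89.98 dB SPL.
CNC lathe: 90.1 − 20·log₁₀(35.0/3.4) = 90.1 − 20.25 = 69.85 dB SPL.
Σ 10^(L/10) = 1.005e+09 → L_total = 10·log₁₀(1.005e+09) = 90.02 dB SPL.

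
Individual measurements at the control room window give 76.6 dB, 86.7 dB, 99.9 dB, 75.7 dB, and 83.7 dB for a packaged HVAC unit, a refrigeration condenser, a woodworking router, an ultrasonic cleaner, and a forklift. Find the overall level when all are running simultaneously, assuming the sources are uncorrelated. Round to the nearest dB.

For uncorrelated sources the intensities add, so convert each level to linear form, sum, and take 10·log₁₀ of the total.
Σ 10^(L/10) = 10^(76.6/10) + 10^(86.7/10) + 10^(99.9/10) + 10^(75.7/10) + 10^(83.7/10) = 1.056e+10.
L_total = 10·log₁₀(1.056e+10) = 100.24 dB.

100 dB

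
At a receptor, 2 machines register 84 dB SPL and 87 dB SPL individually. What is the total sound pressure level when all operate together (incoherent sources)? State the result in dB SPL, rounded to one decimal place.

88.8 dB SPL

For uncorrelated sources the intensities add, so convert each level to linear form, sum, and take 10·log₁₀ of the total.
Σ 10^(L/10) = 10^(84/10) + 10^(87/10) = 7.524e+08.
L_total = 10·log₁₀(7.524e+08) = 88.76 dB SPL.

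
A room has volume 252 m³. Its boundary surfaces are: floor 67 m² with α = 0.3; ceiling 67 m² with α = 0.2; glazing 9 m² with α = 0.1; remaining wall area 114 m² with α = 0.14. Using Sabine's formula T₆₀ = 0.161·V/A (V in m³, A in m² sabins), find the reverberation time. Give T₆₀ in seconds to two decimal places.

A = Σ Sᵢαᵢ = 67·0.3 + 67·0.2 + 9·0.1 + 114·0.14 = 50.36 m².
T₆₀ = 0.161 × 252 / 50.36 = 0.806 s.

0.81 s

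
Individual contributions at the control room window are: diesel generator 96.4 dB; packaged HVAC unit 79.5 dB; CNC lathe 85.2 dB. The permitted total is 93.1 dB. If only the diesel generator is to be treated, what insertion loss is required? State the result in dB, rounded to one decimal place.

Fixed contribution from the other sources: Σ 10^(L/10) = 10^(79.5/10) + 10^(85.2/10) = 4.203e+08 (86.24 dB).
The limit corresponds to 10^(93.1/10) = 2.042e+09; subtracting the fixed part leaves 1.621e+09 for the diesel generator, i.e. 92.10 dB.
So the diesel generator must be reduced from 96.4 to 92.10 dB: IL = 4.30 dB.

4.3 dB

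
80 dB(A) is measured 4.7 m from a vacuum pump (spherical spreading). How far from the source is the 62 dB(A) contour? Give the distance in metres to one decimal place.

37.3 m

For a point source L₁ − L₂ = 20·log₁₀(r₂/r₁), so r₂ = r₁·10^((L₁−L₂)/20).
r₂ = 4.7·10^((80−62)/20) = 4.7·10^(18.0/20) = 37.33 m.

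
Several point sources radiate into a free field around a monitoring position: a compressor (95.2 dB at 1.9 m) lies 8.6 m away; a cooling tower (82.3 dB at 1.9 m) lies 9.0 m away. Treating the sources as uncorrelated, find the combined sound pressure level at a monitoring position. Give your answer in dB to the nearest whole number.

82 dB

Apply inverse-square spreading to bring every level to the receiver, then sum 10^(L/10).
compressor: 95.2 − 20·log₁₀(8.6/1.9) = 95.2 − 13.11 = 82.09 dB.
cooling tower: 82.3 − 20·log₁₀(9.0/1.9) = 82.3 − 13.51 = 68.79 dB.
Σ 10^(L/10) = 1.692e+08 → L_total = 10·log₁₀(1.692e+08) = 82.28 dB.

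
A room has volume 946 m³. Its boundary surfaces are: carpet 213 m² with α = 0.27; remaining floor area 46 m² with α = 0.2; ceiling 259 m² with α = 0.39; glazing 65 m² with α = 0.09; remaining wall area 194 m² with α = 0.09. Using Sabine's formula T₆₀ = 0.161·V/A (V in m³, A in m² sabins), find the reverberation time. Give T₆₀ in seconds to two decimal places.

Summing Sᵢαᵢ: 213·0.27 + 46·0.2 + 259·0.39 + 65·0.09 + 194·0.09 = 191.03 m².
T₆₀ = 0.161·V/A = 0.161·946/191.03 = 0.797 s.

0.80 s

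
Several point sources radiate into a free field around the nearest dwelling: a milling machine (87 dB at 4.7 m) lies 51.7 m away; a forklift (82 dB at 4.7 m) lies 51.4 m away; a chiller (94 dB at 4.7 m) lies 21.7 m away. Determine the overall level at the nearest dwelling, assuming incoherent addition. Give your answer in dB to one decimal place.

80.9 dB

Propagate each source to the receiver with L = L_ref − 20·log₁₀(r/r_ref), then add intensities.
milling machine: 87 − 20·log₁₀(51.7/4.7) = 87 − 20.83 = 66.17 dB.
forklift: 82 − 20·log₁₀(51.4/4.7) = 82 − 20.78 = 61.22 dB.
chiller: 94 − 20·log₁₀(21.7/4.7) = 94 − 13.29 = 80.71 dB.
Σ 10^(L/10) = 1.233e+08 → L_total = 10·log₁₀(1.233e+08) = 80.91 dB.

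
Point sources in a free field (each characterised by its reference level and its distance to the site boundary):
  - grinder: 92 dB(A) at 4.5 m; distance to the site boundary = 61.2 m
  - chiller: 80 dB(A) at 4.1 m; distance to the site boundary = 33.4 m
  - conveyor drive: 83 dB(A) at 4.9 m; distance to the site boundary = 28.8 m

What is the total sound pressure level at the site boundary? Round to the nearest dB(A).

Propagate each source to the receiver with L = L_ref − 20·log₁₀(r/r_ref), then add intensities.
grinder: 92 − 20·log₁₀(61.2/4.5) = 92 − 22.67 = 69.33 dB(A).
chiller: 80 − 20·log₁₀(33.4/4.1) = 80 − 18.22 = 61.78 dB(A).
conveyor drive: 83 − 20·log₁₀(28.8/4.9) = 83 − 15.38 = 67.62 dB(A).
Σ 10^(L/10) = 1.585e+07 → L_total = 10·log₁₀(1.585e+07) = 72.00 dB(A).

72 dB(A)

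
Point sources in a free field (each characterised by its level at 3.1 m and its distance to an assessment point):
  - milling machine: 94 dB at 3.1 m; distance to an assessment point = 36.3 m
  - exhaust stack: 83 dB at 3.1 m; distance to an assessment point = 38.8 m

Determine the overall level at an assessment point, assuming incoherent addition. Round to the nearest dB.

Propagate each source to the receiver with L = L_ref − 20·log₁₀(r/r_ref), then add intensities.
milling machine: 94 − 20·log₁₀(36.3/3.1) = 94 − 21.37 = 72.63 dB.
exhaust stack: 83 − 20·log₁₀(38.8/3.1) = 83 − 21.95 = 61.05 dB.
Σ 10^(L/10) = 1.959e+07 → L_total = 10·log₁₀(1.959e+07) = 72.92 dB.

73 dB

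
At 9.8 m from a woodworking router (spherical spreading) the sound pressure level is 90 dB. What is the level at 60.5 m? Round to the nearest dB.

For a point source, L₂ = L₁ − 20·log₁₀(r₂/r₁).
L₂ = 90 − 20·log₁₀(60.5/9.8) = 90 − 15.811 = 74.19 dB.

74 dB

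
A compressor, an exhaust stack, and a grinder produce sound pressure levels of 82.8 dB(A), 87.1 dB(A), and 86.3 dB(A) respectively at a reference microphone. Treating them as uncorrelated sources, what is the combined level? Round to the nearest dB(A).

Incoherent sources combine by intensity addition: L_total = 10·log₁₀(Σ 10^(L_i/10)).
Σ 10^(L/10) = 10^(82.8/10) + 10^(87.1/10) + 10^(86.3/10) = 1.130e+09.
L_total = 10·log₁₀(1.130e+09) = 90.53 dB(A).

91 dB(A)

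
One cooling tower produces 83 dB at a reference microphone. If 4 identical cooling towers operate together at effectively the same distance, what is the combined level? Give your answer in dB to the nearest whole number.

With 4 equal, uncorrelated contributions the intensity is 4× that of one unit, giving a rise of 10·log₁₀ 4.
L_total = 83 + 10·log₁₀(4) = 83 + 6.021 = 89.02 dB.

89 dB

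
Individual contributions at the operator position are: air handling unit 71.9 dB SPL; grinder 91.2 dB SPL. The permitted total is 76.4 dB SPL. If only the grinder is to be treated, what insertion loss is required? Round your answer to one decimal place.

16.7 dB

Fixed contribution from the other source: Σ 10^(L/10) = 10^(71.9/10) = 1.549e+07 (71.90 dB SPL).
To meet 76.4 dB SPL overall, the treated grinder may contribute at most 10^(76.4/10) − 1.549e+07 = 2.816e+07, i.e. 74.50 dB SPL.
Required insertion loss = 91.2 − 74.50 = 16.70 dB.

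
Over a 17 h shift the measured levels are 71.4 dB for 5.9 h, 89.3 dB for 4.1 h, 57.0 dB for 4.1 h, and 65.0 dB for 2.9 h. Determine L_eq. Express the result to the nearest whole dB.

83 dB

Weight each interval's intensity by its duration and average over T = 17 h:
Σ tᵢ·10^(Lᵢ/10) = 5.9·10^(71.4/10) + 4.1·10^(89.3/10) + 4.1·10^(57.0/10) + 2.9·10^(65.0/10) = 3.582e+09.
L_eq = 10·log₁₀(3.582e+09/17) = 83.24 dB.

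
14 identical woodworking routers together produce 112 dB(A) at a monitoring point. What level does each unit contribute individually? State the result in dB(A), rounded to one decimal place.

100.5 dB(A)

14 equal contributions raise the level by 10·log₁₀ 14 = 11.461 dB, so each unit alone gives 112 − 11.461.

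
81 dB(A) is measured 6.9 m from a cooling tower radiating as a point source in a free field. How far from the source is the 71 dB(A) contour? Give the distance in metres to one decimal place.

For a point source L₁ − L₂ = 20·log₁₀(r₂/r₁), so r₂ = r₁·10^((L₁−L₂)/20).
r₂ = 6.9·10^((81−71)/20) = 6.9·10^(10.0/20) = 21.82 m.

21.8 m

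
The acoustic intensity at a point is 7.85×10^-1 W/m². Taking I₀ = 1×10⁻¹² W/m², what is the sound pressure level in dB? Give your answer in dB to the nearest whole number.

L = 10·log₁₀(I/I₀) = 10·log₁₀(7.85×10^-1/10⁻¹²) = 10·log₁₀(7.85×10^11).
L = 10·(0.8949 + 11) = 118.95 dB.

119 dB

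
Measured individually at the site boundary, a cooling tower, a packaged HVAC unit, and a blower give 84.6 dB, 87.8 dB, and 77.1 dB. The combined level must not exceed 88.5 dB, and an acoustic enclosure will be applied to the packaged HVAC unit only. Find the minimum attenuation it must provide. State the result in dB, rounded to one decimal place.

2.1 dB

The untreated sources together contribute 10^(84.6/10) + 10^(77.1/10) = 3.397e+08, i.e. 85.31 dB.
The limit corresponds to 10^(88.5/10) = 7.079e+08; subtracting the fixed part leaves 3.683e+08 for the packaged HVAC unit, i.e. 85.66 dB.
Required insertion loss = 87.8 − 85.66 = 2.14 dB.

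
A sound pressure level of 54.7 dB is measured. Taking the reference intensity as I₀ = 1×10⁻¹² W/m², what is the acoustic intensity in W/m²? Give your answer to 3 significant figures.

L = 10·log₁₀(I/I₀) ⇒ I = I₀·10^(L/10) = 10⁻¹² × 10^5.47.

2.95e-07 W/m²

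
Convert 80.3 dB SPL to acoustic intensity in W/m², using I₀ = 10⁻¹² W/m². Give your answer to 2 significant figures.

I/I₀ = 10^(80.3/10) = 1.072e+08, so I = 1.072e+08 × 10⁻¹² W/m².

0.00011 W/m²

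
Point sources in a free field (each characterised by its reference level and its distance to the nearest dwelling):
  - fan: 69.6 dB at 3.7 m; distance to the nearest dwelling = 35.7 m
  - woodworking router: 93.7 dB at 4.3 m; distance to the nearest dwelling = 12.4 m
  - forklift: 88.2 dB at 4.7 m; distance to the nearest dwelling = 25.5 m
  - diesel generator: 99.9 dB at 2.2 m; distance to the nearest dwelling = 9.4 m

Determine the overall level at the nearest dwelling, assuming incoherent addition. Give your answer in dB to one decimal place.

Propagate each source to the receiver with L = L_ref − 20·log₁₀(r/r_ref), then add intensities.
fan: 69.6 − 20·log₁₀(35.7/3.7) = 69.6 − 19.69 = 49.91 dB.
woodworking router: 93.7 − 20·log₁₀(12.4/4.3) = 93.7 − 9.20 = 84.50 dB.
forklift: 88.2 − 20·log₁₀(25.5/4.7) = 88.2 − 14.69 = 73.51 dB.
diesel generator: 99.9 − 20·log₁₀(9.4/2.2) = 99.9 − 12.61 = 87.29 dB.
Σ 10^(L/10) = 8.397e+08 → L_total = 10·log₁₀(8.397e+08) = 89.24 dB.

89.2 dB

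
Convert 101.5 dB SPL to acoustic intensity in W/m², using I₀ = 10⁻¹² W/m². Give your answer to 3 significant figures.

L = 10·log₁₀(I/I₀) ⇒ I = I₀·10^(L/10) = 10⁻¹² × 10^10.15.

0.0141 W/m²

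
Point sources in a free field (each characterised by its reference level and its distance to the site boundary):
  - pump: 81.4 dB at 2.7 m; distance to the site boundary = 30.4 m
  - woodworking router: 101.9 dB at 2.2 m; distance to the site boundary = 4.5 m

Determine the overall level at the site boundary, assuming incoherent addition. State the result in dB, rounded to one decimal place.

95.7 dB

Propagate each source to the receiver with L = L_ref − 20·log₁₀(r/r_ref), then add intensities.
pump: 81.4 − 20·log₁₀(30.4/2.7) = 81.4 − 21.03 = 60.37 dB.
woodworking router: 101.9 − 20·log₁₀(4.5/2.2) = 101.9 − 6.22 = 95.68 dB.
Σ 10^(L/10) = 3.703e+09 → L_total = 10·log₁₀(3.703e+09) = 95.69 dB.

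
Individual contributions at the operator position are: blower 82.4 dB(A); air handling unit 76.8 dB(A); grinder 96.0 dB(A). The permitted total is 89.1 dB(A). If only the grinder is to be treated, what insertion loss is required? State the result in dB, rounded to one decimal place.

8.3 dB

Everything except the grinder sums to 10^(82.4/10) + 10^(76.8/10) = 2.216e+08 in linear terms, 83.46 dB(A).
To meet 89.1 dB(A) overall, the treated grinder may contribute at most 10^(89.1/10) − 2.216e+08 = 5.912e+08, i.e. 87.72 dB(A).
So the grinder must be reduced from 96.0 to 87.72 dB(A): IL = 8.28 dB.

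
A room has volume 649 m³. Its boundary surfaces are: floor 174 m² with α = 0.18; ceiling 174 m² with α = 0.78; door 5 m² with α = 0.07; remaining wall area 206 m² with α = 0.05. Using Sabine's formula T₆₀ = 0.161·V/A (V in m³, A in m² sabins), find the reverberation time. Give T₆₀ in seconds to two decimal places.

A = Σ Sᵢαᵢ = 174·0.18 + 174·0.78 + 5·0.07 + 206·0.05 = 177.69 m².
T₆₀ = 0.161·V/A = 0.161·649/177.69 = 0.588 s.

0.59 s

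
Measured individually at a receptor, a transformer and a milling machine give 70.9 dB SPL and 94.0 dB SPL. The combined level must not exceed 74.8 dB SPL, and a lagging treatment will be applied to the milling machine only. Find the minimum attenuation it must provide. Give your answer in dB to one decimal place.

21.5 dB

The untreated sources together contribute 10^(70.9/10) = 1.230e+07, i.e. 70.90 dB SPL.
To meet 74.8 dB SPL overall, the treated milling machine may contribute at most 10^(74.8/10) − 1.230e+07 = 1.790e+07, i.e. 72.53 dB SPL.
Required insertion loss = 94.0 − 72.53 = 21.47 dB.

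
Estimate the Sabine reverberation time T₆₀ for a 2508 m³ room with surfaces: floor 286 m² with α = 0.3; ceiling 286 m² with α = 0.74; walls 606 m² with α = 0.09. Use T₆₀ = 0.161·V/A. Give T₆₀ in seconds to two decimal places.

Total absorption A = 286·0.3 + 286·0.74 + 606·0.09 = 351.98 m² sabins.
T₆₀ = 0.161·V/A = 0.161·2508/351.98 = 1.147 s.

1.15 s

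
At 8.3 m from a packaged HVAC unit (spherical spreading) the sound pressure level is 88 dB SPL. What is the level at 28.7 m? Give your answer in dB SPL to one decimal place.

77.2 dB SPL

Point-source attenuation: ΔL = 20·log₁₀(r₂/r₁) = 20·log₁₀(28.7/8.3) = 10.776 dB.
L₂ = 88 − 20·log₁₀(28.7/8.3) = 88 − 10.776 = 77.22 dB SPL.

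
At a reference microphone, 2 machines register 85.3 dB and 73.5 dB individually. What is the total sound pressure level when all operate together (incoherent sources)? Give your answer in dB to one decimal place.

85.6 dB

Incoherent sources combine by intensity addition: L_total = 10·log₁₀(Σ 10^(L_i/10)).
Σ 10^(L/10) = 10^(85.3/10) + 10^(73.5/10) = 3.612e+08.
L_total = 10·log₁₀(3.612e+08) = 85.58 dB.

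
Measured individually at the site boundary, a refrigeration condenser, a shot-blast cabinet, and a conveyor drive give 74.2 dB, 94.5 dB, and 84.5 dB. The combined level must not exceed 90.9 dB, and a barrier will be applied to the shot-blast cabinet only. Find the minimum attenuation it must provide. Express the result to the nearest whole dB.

Fixed contribution from the other sources: Σ 10^(L/10) = 10^(74.2/10) + 10^(84.5/10) = 3.081e+08 (84.89 dB).
The limit corresponds to 10^(90.9/10) = 1.230e+09; subtracting the fixed part leaves 9.221e+08 for the shot-blast cabinet, i.e. 89.65 dB.
So the shot-blast cabinet must be reduced from 94.5 to 89.65 dB: IL = 4.85 dB.

5 dB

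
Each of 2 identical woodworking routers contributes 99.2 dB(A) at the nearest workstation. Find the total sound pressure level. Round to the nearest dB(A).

N identical incoherent sources raise the level by 10·log₁₀ N.
L_total = 99.2 + 10·log₁₀(2) = 99.2 + 3.010 = 102.21 dB(A).

102 dB(A)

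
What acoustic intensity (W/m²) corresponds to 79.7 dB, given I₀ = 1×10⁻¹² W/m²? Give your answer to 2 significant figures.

L = 10·log₁₀(I/I₀) ⇒ I = I₀·10^(L/10) = 10⁻¹² × 10^7.97.

9.3e-05 W/m²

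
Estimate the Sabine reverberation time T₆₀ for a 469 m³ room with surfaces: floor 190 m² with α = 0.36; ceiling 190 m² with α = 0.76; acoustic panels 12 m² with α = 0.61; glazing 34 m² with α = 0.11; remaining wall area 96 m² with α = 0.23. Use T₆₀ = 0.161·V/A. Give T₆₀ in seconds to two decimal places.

Summing Sᵢαᵢ: 190·0.36 + 190·0.76 + 12·0.61 + 34·0.11 + 96·0.23 = 245.94 m².
T₆₀ = 0.161 × 469 / 245.94 = 0.307 s.

0.31 s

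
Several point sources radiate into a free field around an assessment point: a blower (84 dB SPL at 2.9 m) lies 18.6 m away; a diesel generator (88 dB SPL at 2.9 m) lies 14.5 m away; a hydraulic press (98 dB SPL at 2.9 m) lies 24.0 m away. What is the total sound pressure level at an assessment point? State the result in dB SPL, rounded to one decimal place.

First find each source's level at the receiver (point-source: −20·log₁₀(r/r_ref)), then combine on an intensity basis.
blower: 84 − 20·log₁₀(18.6/2.9) = 84 − 16.14 = 67.86 dB SPL.
diesel generator: 88 − 20·log₁₀(14.5/2.9) = 88 − 13.98 = 74.02 dB SPL.
hydraulic press: 98 − 20·log₁₀(24.0/2.9) = 98 − 18.36 = 79.64 dB SPL.
Σ 10^(L/10) = 1.235e+08 → L_total = 10·log₁₀(1.235e+08) = 80.92 dB SPL.

80.9 dB SPL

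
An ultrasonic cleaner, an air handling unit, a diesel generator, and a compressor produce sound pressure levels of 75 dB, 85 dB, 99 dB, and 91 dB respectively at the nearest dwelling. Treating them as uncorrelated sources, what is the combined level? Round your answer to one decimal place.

99.8 dB

Incoherent sources combine by intensity addition: L_total = 10·log₁₀(Σ 10^(L_i/10)).
Σ 10^(L/10) = 10^(75/10) + 10^(85/10) + 10^(99/10) + 10^(91/10) = 9.550e+09.
L_total = 10·log₁₀(9.550e+09) = 99.80 dB.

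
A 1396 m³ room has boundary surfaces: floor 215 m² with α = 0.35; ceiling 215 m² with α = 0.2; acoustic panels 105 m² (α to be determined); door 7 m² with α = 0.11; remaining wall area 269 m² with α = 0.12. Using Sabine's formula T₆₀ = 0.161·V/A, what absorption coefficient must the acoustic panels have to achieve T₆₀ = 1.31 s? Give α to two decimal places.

0.19

Required total absorption A = 0.161·1396/1.31 = 171.57 m².
Absorption from the other surfaces = 215·0.35 + 215·0.2 + 7·0.11 + 269·0.12 = 151.30 m², so the acoustic panels must supply 20.27 m² over 105 m².
α = 20.27/105 = 0.193.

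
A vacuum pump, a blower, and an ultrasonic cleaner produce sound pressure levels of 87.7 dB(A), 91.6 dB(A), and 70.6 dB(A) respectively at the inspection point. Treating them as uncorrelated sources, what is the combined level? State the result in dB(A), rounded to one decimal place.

For uncorrelated sources the intensities add, so convert each level to linear form, sum, and take 10·log₁₀ of the total.
Σ 10^(L/10) = 10^(87.7/10) + 10^(91.6/10) + 10^(70.6/10) = 2.046e+09.
L_total = 10·log₁₀(2.046e+09) = 93.11 dB(A).

93.1 dB(A)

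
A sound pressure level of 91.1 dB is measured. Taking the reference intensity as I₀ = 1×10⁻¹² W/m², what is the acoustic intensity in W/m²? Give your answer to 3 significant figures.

I = I₀·10^(L/10) = 10⁻¹² × 10^(91.1/10) = 10^(-2.890).

0.00129 W/m²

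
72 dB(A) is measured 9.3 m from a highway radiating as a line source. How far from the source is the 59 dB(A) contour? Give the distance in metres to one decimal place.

185.6 m

For a line source L₁ − L₂ = 10·log₁₀(r₂/r₁), so r₂ = r₁·10^((L₁−L₂)/10).
r₂ = 9.3·10^((72−59)/10) = 9.3·10^(13.0/10) = 185.56 m.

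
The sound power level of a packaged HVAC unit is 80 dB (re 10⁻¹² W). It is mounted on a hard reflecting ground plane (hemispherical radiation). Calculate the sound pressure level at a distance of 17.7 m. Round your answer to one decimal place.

L_p = L_w − 10·log₁₀(2π·r²) with r = 17.7 m.
2π·r² = 1968 m², 10·log₁₀ of that is 32.941 dB.
L_p = 80 − 32.941 = 47.06 dB.

47.1 dB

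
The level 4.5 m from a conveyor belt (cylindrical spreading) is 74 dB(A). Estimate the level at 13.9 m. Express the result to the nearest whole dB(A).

For a line source, L₂ = L₁ − 10·log₁₀(r₂/r₁).
L₂ = 74 − 10·log₁₀(13.9/4.5) = 74 − 4.898 = 69.10 dB(A).

69 dB(A)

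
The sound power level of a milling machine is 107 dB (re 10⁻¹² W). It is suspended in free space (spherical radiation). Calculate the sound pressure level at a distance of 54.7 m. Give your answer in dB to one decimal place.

61.2 dB

L_p = L_w − 10·log₁₀(4π·r²) with r = 54.7 m.
4π·r² = 3.76e+04 m², 10·log₁₀ of that is 45.752 dB.
L_p = 107 − 45.752 = 61.25 dB.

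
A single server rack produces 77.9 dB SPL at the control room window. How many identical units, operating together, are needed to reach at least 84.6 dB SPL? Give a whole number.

The shortfall is 84.6 − 77.9 = 6.7 dB, and N units add 10·log₁₀ N, so need 10·log₁₀ N ≥ 6.7.
N ≥ 10^(6.7/10) = 4.677, so N = 5.

5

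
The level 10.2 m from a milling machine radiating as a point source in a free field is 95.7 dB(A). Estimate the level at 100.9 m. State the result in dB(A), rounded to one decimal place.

75.8 dB(A)

For a point source, L₂ = L₁ − 20·log₁₀(r₂/r₁).
L₂ = 95.7 − 20·log₁₀(100.9/10.2) = 95.7 − 19.906 = 75.79 dB(A).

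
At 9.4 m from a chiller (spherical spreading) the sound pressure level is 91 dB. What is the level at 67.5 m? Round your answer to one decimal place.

Spherical spreading from a point source gives a 20·log₁₀(r₂/r₁) drop.
L₂ = 91 − 20·log₁₀(67.5/9.4) = 91 − 17.124 = 73.88 dB.

73.9 dB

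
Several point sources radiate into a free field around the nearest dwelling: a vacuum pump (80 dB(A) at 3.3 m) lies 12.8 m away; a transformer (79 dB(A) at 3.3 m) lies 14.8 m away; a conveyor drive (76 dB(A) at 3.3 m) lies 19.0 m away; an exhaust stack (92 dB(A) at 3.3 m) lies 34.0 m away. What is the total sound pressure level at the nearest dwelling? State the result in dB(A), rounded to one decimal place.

First find each source's level at the receiver (point-source: −20·log₁₀(r/r_ref)), then combine on an intensity basis.
vacuum pump: 80 − 20·log₁₀(12.8/3.3) = 80 − 11.77 = 68.23 dB(A).
transformer: 79 − 20·log₁₀(14.8/3.3) = 79 − 13.03 = 65.97 dB(A).
conveyor drive: 76 − 20·log₁₀(19.0/3.3) = 76 − 15.20 = 60.80 dB(A).
exhaust stack: 92 − 20·log₁₀(34.0/3.3) = 92 − 20.26 = 71.74 dB(A).
Σ 10^(L/10) = 2.673e+07 → L_total = 10·log₁₀(2.673e+07) = 74.27 dB(A).

74.3 dB(A)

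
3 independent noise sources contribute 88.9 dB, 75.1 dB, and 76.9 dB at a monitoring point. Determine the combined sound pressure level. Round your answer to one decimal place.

89.3 dB

For uncorrelated sources the intensities add, so convert each level to linear form, sum, and take 10·log₁₀ of the total.
Σ 10^(L/10) = 10^(88.9/10) + 10^(75.1/10) + 10^(76.9/10) = 8.576e+08.
L_total = 10·log₁₀(8.576e+08) = 89.33 dB.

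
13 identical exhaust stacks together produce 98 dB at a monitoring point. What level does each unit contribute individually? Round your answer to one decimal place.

86.9 dB

13 equal contributions raise the level by 10·log₁₀ 13 = 11.139 dB, so each unit alone gives 98 − 11.139.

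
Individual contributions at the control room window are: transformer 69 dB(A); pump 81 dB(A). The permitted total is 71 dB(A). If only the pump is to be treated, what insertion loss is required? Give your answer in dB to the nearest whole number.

Fixed contribution from the other source: Σ 10^(L/10) = 10^(69/10) = 7.943e+06 (69.00 dB(A)).
The limit corresponds to 10^(71/10) = 1.259e+07; subtracting the fixed part leaves 4.646e+06 for the pump, i.e. 66.67 dB(A).
So the pump must be reduced from 81 to 66.67 dB(A): IL = 14.33 dB.

14 dB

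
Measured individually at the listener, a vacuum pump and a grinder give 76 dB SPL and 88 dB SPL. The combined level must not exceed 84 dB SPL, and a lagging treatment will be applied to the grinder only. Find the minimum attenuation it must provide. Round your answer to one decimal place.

Everything except the grinder sums to 10^(76/10) = 3.981e+07 in linear terms, 76.00 dB SPL.
To meet 84 dB SPL overall, the treated grinder may contribute at most 10^(84/10) − 3.981e+07 = 2.114e+08, i.e. 83.25 dB SPL.
Required insertion loss = 88 − 83.25 = 4.75 dB.

4.7 dB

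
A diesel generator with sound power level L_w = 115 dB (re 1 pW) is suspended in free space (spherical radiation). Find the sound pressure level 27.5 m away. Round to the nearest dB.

75 dB

Free-field spherical radiation: L_p = L_w − 10·log₁₀(4π·r²), r = 27.5 m.
4π·r² = 9503 m², 10·log₁₀ of that is 39.779 dB.
L_p = 115 − 39.779 = 75.22 dB.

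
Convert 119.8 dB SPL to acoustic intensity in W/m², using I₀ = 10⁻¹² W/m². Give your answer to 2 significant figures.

0.95 W/m²

I = I₀·10^(L/10) = 10⁻¹² × 10^(119.8/10) = 10^(-0.020).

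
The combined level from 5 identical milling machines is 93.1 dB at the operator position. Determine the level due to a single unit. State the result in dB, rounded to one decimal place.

5 equal contributions raise the level by 10·log₁₀ 5 = 6.990 dB, so each unit alone gives 93.1 − 6.990.

86.1 dB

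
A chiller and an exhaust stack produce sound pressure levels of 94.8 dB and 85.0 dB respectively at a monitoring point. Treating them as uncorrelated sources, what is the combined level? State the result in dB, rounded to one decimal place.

95.2 dB

Incoherent sources combine by intensity addition: L_total = 10·log₁₀(Σ 10^(L_i/10)).
Σ 10^(L/10) = 10^(94.8/10) + 10^(85.0/10) = 3.336e+09.
L_total = 10·log₁₀(3.336e+09) = 95.23 dB.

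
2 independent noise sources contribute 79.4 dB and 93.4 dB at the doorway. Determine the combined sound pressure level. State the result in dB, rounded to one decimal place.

For uncorrelated sources the intensities add, so convert each level to linear form, sum, and take 10·log₁₀ of the total.
Σ 10^(L/10) = 10^(79.4/10) + 10^(93.4/10) = 2.275e+09.
L_total = 10·log₁₀(2.275e+09) = 93.57 dB.

93.6 dB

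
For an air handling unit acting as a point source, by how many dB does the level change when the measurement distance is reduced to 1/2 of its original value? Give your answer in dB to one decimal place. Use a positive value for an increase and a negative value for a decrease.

+6.0 dB

A point source loses 6 dB per doubling of distance; generally ΔL = −20·log₁₀(r₂/r₁).
ΔL = −20·log₁₀(0.5) = +6.02 dB.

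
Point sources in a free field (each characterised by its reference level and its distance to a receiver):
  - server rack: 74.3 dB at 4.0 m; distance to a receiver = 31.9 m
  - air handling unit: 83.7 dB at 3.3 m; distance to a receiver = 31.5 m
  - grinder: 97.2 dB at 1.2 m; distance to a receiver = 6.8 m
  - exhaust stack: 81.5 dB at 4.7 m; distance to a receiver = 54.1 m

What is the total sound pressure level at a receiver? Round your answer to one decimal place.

First find each source's level at the receiver (point-source: −20·log₁₀(r/r_ref)), then combine on an intensity basis.
server rack: 74.3 − 20·log₁₀(31.9/4.0) = 74.3 − 18.03 = 56.27 dB.
air handling unit: 83.7 − 20·log₁₀(31.5/3.3) = 83.7 − 19.60 = 64.10 dB.
grinder: 97.2 − 20·log₁₀(6.8/1.2) = 97.2 − 15.07 = 82.13 dB.
exhaust stack: 81.5 − 20·log₁₀(54.1/4.7) = 81.5 − 21.22 = 60.28 dB.
Σ 10^(L/10) = 1.675e+08 → L_total = 10·log₁₀(1.675e+08) = 82.24 dB.

82.2 dB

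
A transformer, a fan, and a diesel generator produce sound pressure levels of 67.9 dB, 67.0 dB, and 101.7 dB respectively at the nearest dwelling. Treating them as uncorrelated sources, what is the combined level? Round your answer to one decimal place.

101.7 dB

Incoherent sources combine by intensity addition: L_total = 10·log₁₀(Σ 10^(L_i/10)).
Σ 10^(L/10) = 10^(67.9/10) + 10^(67.0/10) + 10^(101.7/10) = 1.480e+10.
L_total = 10·log₁₀(1.480e+10) = 101.70 dB.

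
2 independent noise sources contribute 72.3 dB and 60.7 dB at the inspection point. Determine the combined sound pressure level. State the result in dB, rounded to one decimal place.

For uncorrelated sources the intensities add, so convert each level to linear form, sum, and take 10·log₁₀ of the total.
Σ 10^(L/10) = 10^(72.3/10) + 10^(60.7/10) = 1.816e+07.
L_total = 10·log₁₀(1.816e+07) = 72.59 dB.

72.6 dB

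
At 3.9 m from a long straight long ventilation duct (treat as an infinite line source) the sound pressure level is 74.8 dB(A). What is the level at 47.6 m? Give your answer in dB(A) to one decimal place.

Cylindrical spreading from a line source gives a 10·log₁₀(r₂/r₁) drop.
L₂ = 74.8 − 10·log₁₀(47.6/3.9) = 74.8 − 10.865 = 63.93 dB(A).

63.9 dB(A)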